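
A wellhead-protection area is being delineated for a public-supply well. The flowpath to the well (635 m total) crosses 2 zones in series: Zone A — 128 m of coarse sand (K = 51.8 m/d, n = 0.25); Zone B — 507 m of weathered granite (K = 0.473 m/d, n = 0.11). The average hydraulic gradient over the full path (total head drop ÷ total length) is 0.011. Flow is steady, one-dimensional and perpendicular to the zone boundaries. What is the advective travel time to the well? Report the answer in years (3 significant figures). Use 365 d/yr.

37.0 years

For zones in series the flux q is common to all zones; the equivalent conductivity is the harmonic (thickness-weighted) mean, K_eq = L_total / Σ(L_j/K_j).
Σ(L/K) = 128/51.8 + 507/0.473 = 2.471 + 1072 = 1074 d
K_eq = L_total / Σ(L/K) = 635 / 1074 = 0.5911 m/d
q = K_eq · i = 0.5911 × 0.011 = 0.006502 m/d (same in every zone)
Zone A: v = q/n = 0.006502/0.25 = 0.02601 m/d → t_A = 128/0.02601 = 4922 d
Zone B: v = q/n = 0.006502/0.11 = 0.05911 m/d → t_B = 507/0.05911 = 8578 d
Total t = 4922 + 8578 = 13500 d
   = 13500 / 365 = 37.0 yr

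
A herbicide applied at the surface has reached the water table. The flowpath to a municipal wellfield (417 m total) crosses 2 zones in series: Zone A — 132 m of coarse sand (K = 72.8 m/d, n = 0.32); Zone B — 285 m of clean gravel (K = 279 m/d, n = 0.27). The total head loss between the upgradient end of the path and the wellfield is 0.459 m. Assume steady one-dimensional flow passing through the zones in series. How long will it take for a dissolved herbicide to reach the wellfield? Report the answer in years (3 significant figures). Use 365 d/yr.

2.02 years

Steady 1-D flow in series ⇒ the Darcy flux q is identical in every zone and the zone head losses add (resistances L/K in series).
Σ(L/K) = 132/72.8 + 285/279 = 1.813 + 1.022 = 2.835 d
q = ΔH / Σ(L/K) = 0.459 / 2.835 = 0.1619 m/d (same in every zone)
Zone A: v = q/n = 0.1619/0.32 = 0.5060 m/d → t_A = 132/0.5060 = 260.9 d
Zone B: v = q/n = 0.1619/0.27 = 0.5997 m/d → t_B = 285/0.5997 = 475.2 d
Total t = 260.9 + 475.2 = 736.1 d
   = 736.1 / 365 = 2.02 yr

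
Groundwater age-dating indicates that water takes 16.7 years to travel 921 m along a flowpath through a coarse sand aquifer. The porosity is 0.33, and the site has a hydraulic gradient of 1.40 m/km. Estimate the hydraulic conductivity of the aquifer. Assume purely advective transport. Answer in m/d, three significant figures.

t = 16.7 years = 6096 d
v = L / t = 921 / 6096 = 0.1511 m/d
K = v · n / i = 0.1511 × 0.33 / 0.0014 = 35.6 m/d

35.6 m/d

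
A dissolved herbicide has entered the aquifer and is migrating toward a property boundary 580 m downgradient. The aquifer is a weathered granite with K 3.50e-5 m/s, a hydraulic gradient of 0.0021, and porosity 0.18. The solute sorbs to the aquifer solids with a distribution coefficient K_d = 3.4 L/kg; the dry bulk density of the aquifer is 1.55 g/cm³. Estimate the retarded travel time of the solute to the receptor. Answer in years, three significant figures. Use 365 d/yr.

K = 3.50e-5 m/s × 86400 s/d = 3.024 m/d
Darcy flux q = K·i = 3.024 × 0.0021 = 0.006350 m/d
v = Ki/n = 3.024·0.0021/0.18 = 0.03528 m/d
Retardation R = 1 + ρ_b·K_d/n = 1 + 1.55×3.4/0.18 = 30.28
Contaminant velocity v_c = v/R = 0.03528/30.28 = 0.001165 m/d
t = L/v_c = 580/0.001165 = 497800 d
   = 497800/365 = 1360 yr

1360 years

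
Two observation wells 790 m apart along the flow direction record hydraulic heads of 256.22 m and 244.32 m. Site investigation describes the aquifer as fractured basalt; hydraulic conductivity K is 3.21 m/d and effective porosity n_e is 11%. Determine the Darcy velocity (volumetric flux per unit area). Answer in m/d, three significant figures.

Hydraulic gradient i = (256.22 − 244.32) / 790 = 11.90 / 790 = 0.01506
q = Ki = 3.21 × 0.01506 = 0.04835 m/d

0.0484 m/d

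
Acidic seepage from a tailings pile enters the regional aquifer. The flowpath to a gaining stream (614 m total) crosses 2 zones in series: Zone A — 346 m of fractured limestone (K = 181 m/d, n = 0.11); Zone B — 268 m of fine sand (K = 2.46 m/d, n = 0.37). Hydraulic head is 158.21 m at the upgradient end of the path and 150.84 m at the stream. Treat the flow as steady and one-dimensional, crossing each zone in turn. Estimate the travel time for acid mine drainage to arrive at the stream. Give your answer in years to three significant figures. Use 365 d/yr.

5.65 years

Total head drop ΔH = 158.21 − 150.84 = 7.37 m
Continuity: the same q passes through each zone, so ΔH = q·Σ(L_j/K_j) — the zones act as resistances in series.
Σ(L/K) = 346/181 + 268/2.46 = 1.912 + 108.9 = 110.9 d
q = ΔH / Σ(L/K) = 7.37 / 110.9 = 0.06648 m/d (same in every zone)
Zone A: v = q/n = 0.06648/0.11 = 0.6044 m/d → t_A = 346/0.6044 = 572.5 d
Zone B: v = q/n = 0.06648/0.37 = 0.1797 m/d → t_B = 268/0.1797 = 1491 d
Total t = 572.5 + 1491 = 2064 d
   = 2064 / 365 = 5.65 yr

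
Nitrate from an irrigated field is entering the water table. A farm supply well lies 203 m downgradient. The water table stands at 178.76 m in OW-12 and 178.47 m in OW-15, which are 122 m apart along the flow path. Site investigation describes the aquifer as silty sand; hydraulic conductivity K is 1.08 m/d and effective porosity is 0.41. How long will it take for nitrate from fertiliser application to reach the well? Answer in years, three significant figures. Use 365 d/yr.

88.8 years

Hydraulic gradient i = (178.76 − 178.47) / 122 = 0.29 / 122 = 0.002377
Darcy flux q = K·i = 1.08 × 0.002377 = 0.002567 m/d
Average linear velocity = 0.002567 / 0.41 = 0.006261 m/d
t = L / v = 203 / 0.006261 = 32420 d
   = 32420 / 365 = 88.8 yr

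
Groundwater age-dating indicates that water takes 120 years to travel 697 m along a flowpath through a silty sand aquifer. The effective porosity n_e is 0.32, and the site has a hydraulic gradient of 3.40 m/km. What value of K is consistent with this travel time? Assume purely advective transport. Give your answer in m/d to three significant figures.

1.50 m/d

t = 120 years = 43800 d
v = L / t = 697 / 43800 = 0.01591 m/d
K = v · n / i = 0.01591 × 0.32 / 0.0034 = 1.50 m/d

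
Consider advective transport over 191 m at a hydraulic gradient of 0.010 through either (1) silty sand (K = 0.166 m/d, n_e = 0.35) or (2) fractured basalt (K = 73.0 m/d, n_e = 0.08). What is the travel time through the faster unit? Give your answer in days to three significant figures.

Unit 1 (silty sand): v = 0.166×0.010/0.35 = 0.004743 m/d, t = 191/0.004743 = 40270 d
Unit 2 (fractured basalt): v = 73.0×0.010/0.08 = 9.125 m/d, t = 191/9.125 = 20.93 d
Faster unit: t = 20.9 d

20.9 days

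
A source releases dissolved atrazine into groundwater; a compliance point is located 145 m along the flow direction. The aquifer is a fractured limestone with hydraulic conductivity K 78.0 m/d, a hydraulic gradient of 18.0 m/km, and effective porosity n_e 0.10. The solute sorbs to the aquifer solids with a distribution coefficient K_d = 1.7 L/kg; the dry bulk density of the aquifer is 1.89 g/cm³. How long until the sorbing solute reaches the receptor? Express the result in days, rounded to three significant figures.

Darcy flux q = K·i = 78.0 × 0.018 = 1.404 m/d
v = Ki/n = 78.0·0.018/0.10 = 14.04 m/d
Retardation R = 1 + ρ_b·K_d/n = 1 + 1.89×1.7/0.10 = 33.13
Contaminant velocity v_c = v/R = 14.04/33.13 = 0.4238 m/d
t = L/v_c = 145/0.4238 = 342.2 d

342 days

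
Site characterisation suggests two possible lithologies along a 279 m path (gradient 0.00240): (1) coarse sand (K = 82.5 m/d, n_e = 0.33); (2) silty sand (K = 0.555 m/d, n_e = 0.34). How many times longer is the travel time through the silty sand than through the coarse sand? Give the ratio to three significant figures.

Unit 1 (coarse sand): v = 82.5×0.0024/0.33 = 0.6000 m/d, t = 279/0.6000 = 465.0 d
Unit 2 (silty sand): v = 0.555×0.0024/0.34 = 0.003918 m/d, t = 279/0.003918 = 71220 d
t(silty sand) / t(coarse sand) = 71220/465.0 = 153

153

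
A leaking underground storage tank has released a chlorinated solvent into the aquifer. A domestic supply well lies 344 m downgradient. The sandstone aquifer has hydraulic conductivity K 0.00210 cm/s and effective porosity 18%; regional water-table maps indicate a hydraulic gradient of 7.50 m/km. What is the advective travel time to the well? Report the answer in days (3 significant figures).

K = 0.00210 cm/s × 864 = 1.814 m/d
Specific discharge q = 1.814 × 0.0075 = 0.01361 m/d
v = Ki/n = 1.814·0.0075/0.18 = 0.07560 m/d
t = L / v = 344 / 0.07560 = 4550 d

4550 days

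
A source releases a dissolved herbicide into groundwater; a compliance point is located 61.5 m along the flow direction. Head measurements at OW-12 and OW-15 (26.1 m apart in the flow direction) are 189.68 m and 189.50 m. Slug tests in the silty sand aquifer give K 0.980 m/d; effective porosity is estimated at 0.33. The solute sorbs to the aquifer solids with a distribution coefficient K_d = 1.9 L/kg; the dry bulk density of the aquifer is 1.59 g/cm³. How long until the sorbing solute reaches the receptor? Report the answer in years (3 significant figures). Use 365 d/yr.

83.5 years

Hydraulic gradient i = (189.68 − 189.50) / 26.1 = 0.18 / 26.1 = 0.006897
Darcy flux q = K·i = 0.980 × 0.006897 = 0.006759 m/d
Seepage velocity v = q / n = 0.006759 / 0.33 = 0.02048 m/d
Retardation R = 1 + ρ_b·K_d/n = 1 + 1.59×1.9/0.33 = 10.15
Contaminant velocity v_c = v/R = 0.02048/10.15 = 0.002017 m/d
t = L/v_c = 61.5/0.002017 = 30490 d
   = 30490/365 = 83.5 yr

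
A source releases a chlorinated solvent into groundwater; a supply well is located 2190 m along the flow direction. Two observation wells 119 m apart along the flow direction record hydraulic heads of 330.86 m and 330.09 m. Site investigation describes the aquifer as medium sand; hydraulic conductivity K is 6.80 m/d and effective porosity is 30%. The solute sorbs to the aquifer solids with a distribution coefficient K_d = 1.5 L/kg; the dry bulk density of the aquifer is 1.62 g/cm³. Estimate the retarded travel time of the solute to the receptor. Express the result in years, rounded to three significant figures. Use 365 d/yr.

372 years

Hydraulic gradient i = (330.86 − 330.09) / 119 = 0.77 / 119 = 0.006471
q = Ki = 6.80 × 0.006471 = 0.04400 m/d
Average linear velocity = 0.04400 / 0.30 = 0.1467 m/d
Retardation R = 1 + ρ_b·K_d/n = 1 + 1.62×1.5/0.30 = 9.100
Contaminant velocity v_c = v/R = 0.1467/9.100 = 0.01612 m/d
t = L/v_c = 2190/0.01612 = 135900 d
   = 135900/365 = 372 yr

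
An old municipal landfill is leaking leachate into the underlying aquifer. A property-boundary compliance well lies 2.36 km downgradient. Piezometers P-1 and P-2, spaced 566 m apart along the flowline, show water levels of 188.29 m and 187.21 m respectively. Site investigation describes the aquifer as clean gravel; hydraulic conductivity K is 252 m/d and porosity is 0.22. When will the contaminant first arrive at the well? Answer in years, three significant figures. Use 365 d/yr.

Hydraulic gradient i = (188.29 − 187.21) / 566 = 1.08 / 566 = 0.001908
Specific discharge q = 252 × 0.001908 = 0.4808 m/d
Seepage velocity v = q / n = 0.4808 / 0.22 = 2.186 m/d
L = 2.36 km = 2360 m
t = L / v = 2360 / 2.186 = 1080 d
   = 1080 / 365 = 2.96 yr

2.96 years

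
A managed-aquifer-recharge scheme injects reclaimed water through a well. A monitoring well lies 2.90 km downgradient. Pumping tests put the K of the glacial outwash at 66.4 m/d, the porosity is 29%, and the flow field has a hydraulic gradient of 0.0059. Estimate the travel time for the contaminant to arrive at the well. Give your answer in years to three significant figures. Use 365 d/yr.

Specific discharge q = 66.4 × 0.0059 = 0.3918 m/d
v_s = q/n_e = 0.3918/0.29 = 1.351 m/d
L = 2.90 km = 2900 m
t = L / v = 2900 / 1.351 = 2147 d
   = 2147 / 365 = 5.88 yr

5.88 years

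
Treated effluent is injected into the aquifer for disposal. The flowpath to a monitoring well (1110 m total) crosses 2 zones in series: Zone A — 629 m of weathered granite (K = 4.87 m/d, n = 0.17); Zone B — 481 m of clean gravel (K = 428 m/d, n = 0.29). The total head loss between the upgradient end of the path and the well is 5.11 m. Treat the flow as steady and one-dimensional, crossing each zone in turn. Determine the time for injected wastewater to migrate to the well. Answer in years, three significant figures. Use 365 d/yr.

17.2 years

Steady 1-D flow in series ⇒ the Darcy flux q is identical in every zone and the zone head losses add (resistances L/K in series).
Σ(L/K) = 629/4.87 + 481/428 = 129.2 + 1.124 = 130.3 d
q = ΔH / Σ(L/K) = 5.11 / 130.3 = 0.03922 m/d (same in every zone)
Zone A: v = q/n = 0.03922/0.17 = 0.2307 m/d → t_A = 629/0.2307 = 2726 d
Zone B: v = q/n = 0.03922/0.29 = 0.1353 m/d → t_B = 481/0.1353 = 3556 d
Total t = 2726 + 3556 = 6283 d
   = 6283 / 365 = 17.2 yr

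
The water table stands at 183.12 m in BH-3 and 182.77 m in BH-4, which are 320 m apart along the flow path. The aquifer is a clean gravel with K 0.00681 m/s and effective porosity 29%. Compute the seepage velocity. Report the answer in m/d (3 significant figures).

Hydraulic gradient i = (183.12 − 182.77) / 320 = 0.35 / 320 = 0.001094
K = 0.00681 m/s × 86400 s/d = 588.4 m/d
Darcy flux q = K·i = 588.4 × 0.001094 = 0.6435 m/d
v_s = q/n_e = 0.6435/0.29 = 2.219 m/d

2.22 m/d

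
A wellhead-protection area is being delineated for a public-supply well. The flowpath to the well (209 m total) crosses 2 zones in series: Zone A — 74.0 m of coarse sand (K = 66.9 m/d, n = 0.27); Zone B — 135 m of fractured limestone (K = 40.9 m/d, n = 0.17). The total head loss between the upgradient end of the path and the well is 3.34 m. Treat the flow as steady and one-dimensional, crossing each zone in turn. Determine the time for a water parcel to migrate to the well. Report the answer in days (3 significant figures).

56.6 days

Continuity: the same q passes through each zone, so ΔH = q·Σ(L_j/K_j) — the zones act as resistances in series.
Σ(L/K) = 74.0/66.9 + 135/40.9 = 1.106 + 3.301 = 4.407 d
q = ΔH / Σ(L/K) = 3.34 / 4.407 = 0.7579 m/d (same in every zone)
Zone A: v = q/n = 0.7579/0.27 = 2.807 m/d → t_A = 74.0/2.807 = 26.36 d
Zone B: v = q/n = 0.7579/0.17 = 4.458 m/d → t_B = 135/4.458 = 30.28 d
Total t = 26.36 + 30.28 = 56.64 d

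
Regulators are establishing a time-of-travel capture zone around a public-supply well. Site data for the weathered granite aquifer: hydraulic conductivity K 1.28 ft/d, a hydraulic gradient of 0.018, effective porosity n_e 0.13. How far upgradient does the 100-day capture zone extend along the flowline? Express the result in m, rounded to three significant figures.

K = 1.28 ft/d × 0.3048 = 0.3901 m/d
Specific discharge q = 0.3901 × 0.018 = 0.007023 m/d
v = Ki/n = 0.3901·0.018/0.13 = 0.05402 m/d
L = v × T = 0.05402 × 100 = 5.402 m

5.40 m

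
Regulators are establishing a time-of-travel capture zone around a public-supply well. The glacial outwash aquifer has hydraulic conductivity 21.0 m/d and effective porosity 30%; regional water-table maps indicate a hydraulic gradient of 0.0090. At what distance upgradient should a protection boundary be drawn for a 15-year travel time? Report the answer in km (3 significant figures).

q = Ki = 21.0 × 0.0090 = 0.1890 m/d
Average linear velocity = 0.1890 / 0.30 = 0.6300 m/d
T = 15 yr × 365 = 5475 d
L = v × T = 0.6300 × 5475 = 3449 m
   = 3.45 km

3.45 km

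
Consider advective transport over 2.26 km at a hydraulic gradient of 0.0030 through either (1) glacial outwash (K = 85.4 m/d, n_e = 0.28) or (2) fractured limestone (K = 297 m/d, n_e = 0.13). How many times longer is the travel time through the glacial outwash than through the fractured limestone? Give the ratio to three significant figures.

Unit 1 (glacial outwash): v = 85.4×0.0030/0.28 = 0.9150 m/d, t = 2260/0.9150 = 2470 d
Unit 2 (fractured limestone): v = 297×0.0030/0.13 = 6.854 m/d, t = 2260/6.854 = 329.7 d
t(glacial outwash) / t(fractured limestone) = 2470/329.7 = 7.49

7.49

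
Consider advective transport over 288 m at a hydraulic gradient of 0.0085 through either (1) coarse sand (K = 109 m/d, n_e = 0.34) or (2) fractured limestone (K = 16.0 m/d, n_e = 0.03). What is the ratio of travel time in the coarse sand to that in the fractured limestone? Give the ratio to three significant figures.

1.66

Unit 1 (coarse sand): v = 109×0.0085/0.34 = 2.725 m/d, t = 288/2.725 = 105.7 d
Unit 2 (fractured limestone): v = 16.0×0.0085/0.03 = 4.533 m/d, t = 288/4.533 = 63.53 d
t(coarse sand) / t(fractured limestone) = 105.7/63.53 = 1.66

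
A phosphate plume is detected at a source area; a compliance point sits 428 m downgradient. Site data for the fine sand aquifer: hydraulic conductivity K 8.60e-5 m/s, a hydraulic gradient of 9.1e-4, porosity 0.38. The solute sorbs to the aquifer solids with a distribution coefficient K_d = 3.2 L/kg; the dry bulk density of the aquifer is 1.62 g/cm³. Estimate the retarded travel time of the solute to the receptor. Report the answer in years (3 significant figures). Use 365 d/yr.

K = 8.60e-5 m/s × 86400 s/d = 7.430 m/d
q = Ki = 7.430 × 9.1e-4 = 0.006762 m/d
v_s = q/n_e = 0.006762/0.38 = 0.01779 m/d
Retardation R = 1 + ρ_b·K_d/n = 1 + 1.62×3.2/0.38 = 14.64
Contaminant velocity v_c = v/R = 0.01779/14.64 = 0.001215 m/d
t = L/v_c = 428/0.001215 = 352200 d
   = 352200/365 = 965 yr

965 years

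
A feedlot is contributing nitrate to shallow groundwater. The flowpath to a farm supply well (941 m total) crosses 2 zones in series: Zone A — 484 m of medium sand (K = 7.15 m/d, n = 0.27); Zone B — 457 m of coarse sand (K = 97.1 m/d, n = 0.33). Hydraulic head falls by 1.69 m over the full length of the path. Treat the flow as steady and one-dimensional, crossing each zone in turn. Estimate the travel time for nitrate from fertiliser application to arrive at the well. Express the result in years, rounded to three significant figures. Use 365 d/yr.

33.0 years

Steady 1-D flow in series ⇒ the Darcy flux q is identical in every zone and the zone head losses add (resistances L/K in series).
Σ(L/K) = 484/7.15 + 457/97.1 = 67.69 + 4.706 = 72.40 d
q = ΔH / Σ(L/K) = 1.69 / 72.40 = 0.02334 m/d (same in every zone)
Zone A: v = q/n = 0.02334/0.27 = 0.08646 m/d → t_A = 484/0.08646 = 5598 d
Zone B: v = q/n = 0.02334/0.33 = 0.07074 m/d → t_B = 457/0.07074 = 6461 d
Total t = 5598 + 6461 = 12060 d
   = 12060 / 365 = 33.0 yr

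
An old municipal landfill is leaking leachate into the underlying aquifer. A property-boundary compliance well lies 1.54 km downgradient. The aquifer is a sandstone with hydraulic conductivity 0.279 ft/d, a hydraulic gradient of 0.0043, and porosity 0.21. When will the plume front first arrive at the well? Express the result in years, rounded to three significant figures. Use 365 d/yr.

2420 years

K = 0.279 ft/d × 0.3048 = 0.08504 m/d
Specific discharge q = 0.08504 × 0.0043 = 3.657e-4 m/d
v_s = q/n_e = 3.657e-4/0.21 = 0.001741 m/d
L = 1.54 km = 1540 m
t = L / v = 1540 / 0.001741 = 884400 d
   = 884400 / 365 = 2420 yr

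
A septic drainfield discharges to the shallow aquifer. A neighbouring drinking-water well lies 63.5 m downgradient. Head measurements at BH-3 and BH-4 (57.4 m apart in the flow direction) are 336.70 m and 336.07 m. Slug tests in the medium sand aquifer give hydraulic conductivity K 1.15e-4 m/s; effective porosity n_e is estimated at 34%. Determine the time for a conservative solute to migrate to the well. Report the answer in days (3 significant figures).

198 days

Hydraulic gradient i = (336.70 − 336.07) / 57.4 = 0.63 / 57.4 = 0.01098
K = 1.15e-4 m/s × 86400 s/d = 9.936 m/d
Specific discharge q = 9.936 × 0.01098 = 0.1091 m/d
Seepage velocity v = q / n = 0.1091 / 0.34 = 0.3207 m/d
t = L / v = 63.5 / 0.3207 = 198.0 d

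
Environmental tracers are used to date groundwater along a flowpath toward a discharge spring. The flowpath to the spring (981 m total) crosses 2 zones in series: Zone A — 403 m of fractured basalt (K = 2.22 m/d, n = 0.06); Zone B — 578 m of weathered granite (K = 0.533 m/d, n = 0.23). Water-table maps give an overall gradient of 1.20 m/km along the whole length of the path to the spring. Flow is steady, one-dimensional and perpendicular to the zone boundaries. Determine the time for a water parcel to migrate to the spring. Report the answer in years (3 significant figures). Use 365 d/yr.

463 years

Continuity: the same q passes through each zone, so ΔH = q·Σ(L_j/K_j) — the zones act as resistances in series.
Σ(L/K) = 403/2.22 + 578/0.533 = 181.5 + 1084 = 1266 d
K_eq = L_total / Σ(L/K) = 981 / 1266 = 0.7749 m/d
q = K_eq · i = 0.7749 × 0.0012 = 9.299e-4 m/d (same in every zone)
Zone A: v = q/n = 9.299e-4/0.06 = 0.01550 m/d → t_A = 403/0.01550 = 26000 d
Zone B: v = q/n = 9.299e-4/0.23 = 0.004043 m/d → t_B = 578/0.004043 = 143000 d
Total t = 26000 + 143000 = 169000 d
   = 169000 / 365 = 463 yr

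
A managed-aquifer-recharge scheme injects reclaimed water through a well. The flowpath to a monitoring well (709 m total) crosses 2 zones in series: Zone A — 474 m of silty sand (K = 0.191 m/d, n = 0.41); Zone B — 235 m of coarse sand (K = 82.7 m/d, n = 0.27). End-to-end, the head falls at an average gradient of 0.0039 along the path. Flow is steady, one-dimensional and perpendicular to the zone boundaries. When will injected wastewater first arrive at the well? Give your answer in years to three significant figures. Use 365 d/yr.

Continuity: the same q passes through each zone, so ΔH = q·Σ(L_j/K_j) — the zones act as resistances in series.
Σ(L/K) = 474/0.191 + 235/82.7 = 2482 + 2.842 = 2485 d
K_eq = L_total / Σ(L/K) = 709 / 2485 = 0.2854 m/d
q = K_eq · i = 0.2854 × 0.0039 = 0.001113 m/d (same in every zone)
Zone A: v = q/n = 0.001113/0.41 = 0.002714 m/d → t_A = 474/0.002714 = 174600 d
Zone B: v = q/n = 0.001113/0.27 = 0.004122 m/d → t_B = 235/0.004122 = 57010 d
Total t = 174600 + 57010 = 231600 d
   = 231600 / 365 = 635 yr

635 years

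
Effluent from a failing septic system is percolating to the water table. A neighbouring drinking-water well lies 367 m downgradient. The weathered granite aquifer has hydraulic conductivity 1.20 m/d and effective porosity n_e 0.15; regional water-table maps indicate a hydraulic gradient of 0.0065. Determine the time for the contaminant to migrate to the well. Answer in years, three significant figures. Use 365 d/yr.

q = Ki = 1.20 × 0.0065 = 0.007800 m/d
v_s = q/n_e = 0.007800/0.15 = 0.05200 m/d
t = L / v = 367 / 0.05200 = 7058 d
   = 7058 / 365 = 19.3 yr

19.3 years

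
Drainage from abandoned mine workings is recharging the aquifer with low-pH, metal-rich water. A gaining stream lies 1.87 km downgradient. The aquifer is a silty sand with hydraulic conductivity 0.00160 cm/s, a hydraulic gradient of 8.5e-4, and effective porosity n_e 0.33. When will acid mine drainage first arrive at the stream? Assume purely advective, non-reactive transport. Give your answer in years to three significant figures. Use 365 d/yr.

K = 0.00160 cm/s × 864 = 1.382 m/d
Specific discharge q = 1.382 × 8.5e-4 = 0.001175 m/d
Average linear velocity = 0.001175 / 0.33 = 0.003561 m/d
L = 1.87 km = 1870 m
t = L / v = 1870 / 0.003561 = 525200 d
   = 525200 / 365 = 1440 yr

1440 years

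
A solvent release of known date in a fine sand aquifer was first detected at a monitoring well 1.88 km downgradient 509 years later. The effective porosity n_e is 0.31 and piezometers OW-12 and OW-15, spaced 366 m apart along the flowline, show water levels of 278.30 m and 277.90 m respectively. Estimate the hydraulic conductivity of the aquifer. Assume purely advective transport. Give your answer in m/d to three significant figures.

Hydraulic gradient i = (278.30 − 277.90) / 366 = 0.40 / 366 = 0.001093
t = 509 years = 185800 d
L = 1.88 km = 1880 m
v = L / t = 1880 / 185800 = 0.01012 m/d
K = v · n / i = 0.01012 × 0.31 / 0.001093 = 2.87 m/d

2.87 m/d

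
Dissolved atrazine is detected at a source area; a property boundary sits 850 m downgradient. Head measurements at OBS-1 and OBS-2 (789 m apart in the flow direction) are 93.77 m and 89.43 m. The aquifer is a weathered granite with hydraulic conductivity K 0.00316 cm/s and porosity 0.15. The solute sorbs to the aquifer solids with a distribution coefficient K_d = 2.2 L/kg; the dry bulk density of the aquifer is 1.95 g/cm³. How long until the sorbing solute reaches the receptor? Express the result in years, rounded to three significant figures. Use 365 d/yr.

688 years

Hydraulic gradient i = (93.77 − 89.43) / 789 = 4.34 / 789 = 0.005501
K = 0.00316 cm/s × 864 = 2.730 m/d
Specific discharge q = 2.730 × 0.005501 = 0.01502 m/d
v = Ki/n = 2.730·0.005501/0.15 = 0.1001 m/d
Retardation R = 1 + ρ_b·K_d/n = 1 + 1.95×2.2/0.15 = 29.60
Contaminant velocity v_c = v/R = 0.1001/29.60 = 0.003382 m/d
t = L/v_c = 850/0.003382 = 251300 d
   = 251300/365 = 688 yr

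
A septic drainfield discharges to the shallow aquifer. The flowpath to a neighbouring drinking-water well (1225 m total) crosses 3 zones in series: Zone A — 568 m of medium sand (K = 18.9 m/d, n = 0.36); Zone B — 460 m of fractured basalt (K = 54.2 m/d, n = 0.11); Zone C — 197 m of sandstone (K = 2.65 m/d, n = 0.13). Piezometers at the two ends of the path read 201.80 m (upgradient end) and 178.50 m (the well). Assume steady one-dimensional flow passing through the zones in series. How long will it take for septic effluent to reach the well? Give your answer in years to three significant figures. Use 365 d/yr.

Total head drop ΔH = 201.80 − 178.50 = 23.30 m
Steady 1-D flow in series ⇒ the Darcy flux q is identical in every zone and the zone head losses add (resistances L/K in series).
Σ(L/K) = 568/18.9 + 460/54.2 + 197/2.65 = 30.05 + 8.487 + 74.34 = 112.9 d
q = ΔH / Σ(L/K) = 23.30 / 112.9 = 0.2064 m/d (same in every zone)
Zone A: v = q/n = 0.2064/0.36 = 0.5734 m/d → t_A = 568/0.5734 = 990.6 d
Zone B: v = q/n = 0.2064/0.11 = 1.876 m/d → t_B = 460/1.876 = 245.1 d
Zone C: v = q/n = 0.2064/0.13 = 1.588 m/d → t_C = 197/1.588 = 124.1 d
Total t = 990.6 + 245.1 + 124.1 = 1360 d
   = 1360 / 365 = 3.73 yr

3.73 years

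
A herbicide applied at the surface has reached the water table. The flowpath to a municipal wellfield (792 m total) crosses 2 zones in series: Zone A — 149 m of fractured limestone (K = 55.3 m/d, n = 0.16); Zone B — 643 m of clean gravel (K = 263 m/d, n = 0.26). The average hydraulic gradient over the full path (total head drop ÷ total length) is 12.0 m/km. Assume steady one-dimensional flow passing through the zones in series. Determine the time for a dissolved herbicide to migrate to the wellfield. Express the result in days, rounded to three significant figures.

103 days

Steady 1-D flow in series ⇒ the Darcy flux q is identical in every zone and the zone head losses add (resistances L/K in series).
Σ(L/K) = 149/55.3 + 643/263 = 2.694 + 2.445 = 5.139 d
K_eq = L_total / Σ(L/K) = 792 / 5.139 = 154.1 m/d
q = K_eq · i = 154.1 × 0.012 = 1.849 m/d (same in every zone)
Zone A: v = q/n = 1.849/0.16 = 11.56 m/d → t_A = 149/11.56 = 12.89 d
Zone B: v = q/n = 1.849/0.26 = 7.113 m/d → t_B = 643/7.113 = 90.40 d
Total t = 12.89 + 90.40 = 103.3 d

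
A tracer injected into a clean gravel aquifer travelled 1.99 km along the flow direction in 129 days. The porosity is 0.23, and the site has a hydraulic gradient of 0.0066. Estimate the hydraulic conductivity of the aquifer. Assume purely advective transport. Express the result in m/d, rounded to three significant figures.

L = 1.99 km = 1990 m
v = L / t = 1990 / 129 = 15.43 m/d
K = v · n / i = 15.43 × 0.23 / 0.0066 = 538 m/d

538 m/d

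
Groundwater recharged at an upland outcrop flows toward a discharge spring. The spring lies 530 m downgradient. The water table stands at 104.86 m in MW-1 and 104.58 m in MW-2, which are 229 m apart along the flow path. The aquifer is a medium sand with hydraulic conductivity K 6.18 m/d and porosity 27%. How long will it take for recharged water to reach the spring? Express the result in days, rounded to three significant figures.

18900 days

Hydraulic gradient i = (104.86 − 104.58) / 229 = 0.28 / 229 = 0.001223
q = Ki = 6.18 × 0.001223 = 0.007556 m/d
Average linear velocity = 0.007556 / 0.27 = 0.02799 m/d
t = L / v = 530 / 0.02799 = 18940 d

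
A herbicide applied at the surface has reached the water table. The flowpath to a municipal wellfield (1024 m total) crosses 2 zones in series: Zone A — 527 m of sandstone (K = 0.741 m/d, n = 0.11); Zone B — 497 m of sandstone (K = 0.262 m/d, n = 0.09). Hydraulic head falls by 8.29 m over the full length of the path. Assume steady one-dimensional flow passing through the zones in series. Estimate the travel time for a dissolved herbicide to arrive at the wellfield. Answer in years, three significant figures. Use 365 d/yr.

Steady 1-D flow in series ⇒ the Darcy flux q is identical in every zone and the zone head losses add (resistances L/K in series).
Σ(L/K) = 527/0.741 + 497/0.262 = 711.2 + 1897 = 2608 d
q = ΔH / Σ(L/K) = 8.29 / 2608 = 0.003179 m/d (same in every zone)
Zone A: v = q/n = 0.003179/0.11 = 0.02890 m/d → t_A = 527/0.02890 = 18240 d
Zone B: v = q/n = 0.003179/0.09 = 0.03532 m/d → t_B = 497/0.03532 = 14070 d
Total t = 18240 + 14070 = 32310 d
   = 32310 / 365 = 88.5 yr

88.5 years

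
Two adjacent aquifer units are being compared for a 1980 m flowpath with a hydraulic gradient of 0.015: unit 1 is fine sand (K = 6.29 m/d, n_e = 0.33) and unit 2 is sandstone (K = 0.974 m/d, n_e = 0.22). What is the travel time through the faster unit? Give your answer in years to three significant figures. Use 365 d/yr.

19.0 years

Unit 1 (fine sand): v = 6.29×0.015/0.33 = 0.2859 m/d, t = 1980/0.2859 = 6925 d
Unit 2 (sandstone): v = 0.974×0.015/0.22 = 0.06641 m/d, t = 1980/0.06641 = 29820 d
Faster: 6925 d / 365 = 19.0 yr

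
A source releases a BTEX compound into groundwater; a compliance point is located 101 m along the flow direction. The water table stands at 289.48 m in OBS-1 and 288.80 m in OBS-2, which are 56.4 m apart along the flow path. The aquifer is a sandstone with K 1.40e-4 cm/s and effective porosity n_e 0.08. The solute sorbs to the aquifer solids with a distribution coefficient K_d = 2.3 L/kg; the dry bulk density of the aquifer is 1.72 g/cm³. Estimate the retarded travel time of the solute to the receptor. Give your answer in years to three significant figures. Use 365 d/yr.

Hydraulic gradient i = (289.48 − 288.80) / 56.4 = 0.68 / 56.4 = 0.01206
K = 1.40e-4 cm/s × 864 = 0.1210 m/d
Specific discharge q = 0.1210 × 0.01206 = 0.001458 m/d
Seepage velocity v = q / n = 0.001458 / 0.08 = 0.01823 m/d
Retardation R = 1 + ρ_b·K_d/n = 1 + 1.72×2.3/0.08 = 50.45
Contaminant velocity v_c = v/R = 0.01823/50.45 = 3.613e-4 m/d
t = L/v_c = 101/3.613e-4 = 279500 d
   = 279500/365 = 766 yr

766 years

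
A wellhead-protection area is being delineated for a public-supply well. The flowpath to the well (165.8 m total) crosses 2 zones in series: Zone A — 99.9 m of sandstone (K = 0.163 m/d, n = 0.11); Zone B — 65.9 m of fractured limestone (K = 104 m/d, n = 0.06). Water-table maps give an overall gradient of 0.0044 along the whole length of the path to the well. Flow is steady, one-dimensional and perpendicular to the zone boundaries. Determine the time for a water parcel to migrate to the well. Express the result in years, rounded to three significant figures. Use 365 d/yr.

Continuity: the same q passes through each zone, so ΔH = q·Σ(L_j/K_j) — the zones act as resistances in series.
Σ(L/K) = 99.9/0.163 + 65.9/104 = 612.9 + 0.6337 = 613.5 d
K_eq = L_total / Σ(L/K) = 165.8 / 613.5 = 0.2702 m/d
q = K_eq · i = 0.2702 × 0.0044 = 0.001189 m/d (same in every zone)
Zone A: v = q/n = 0.001189/0.11 = 0.01081 m/d → t_A = 99.9/0.01081 = 9242 d
Zone B: v = q/n = 0.001189/0.06 = 0.01982 m/d → t_B = 65.9/0.01982 = 3325 d
Total t = 9242 + 3325 = 12570 d
   = 12570 / 365 = 34.4 yr

34.4 years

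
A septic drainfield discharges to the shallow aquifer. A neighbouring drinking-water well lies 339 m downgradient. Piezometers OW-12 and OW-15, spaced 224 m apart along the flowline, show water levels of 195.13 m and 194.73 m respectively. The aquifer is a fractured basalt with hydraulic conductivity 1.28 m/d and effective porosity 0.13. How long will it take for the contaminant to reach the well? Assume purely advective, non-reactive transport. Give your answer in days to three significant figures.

Hydraulic gradient i = (195.13 − 194.73) / 224 = 0.40 / 224 = 0.001786
Darcy flux q = K·i = 1.28 × 0.001786 = 0.002286 m/d
v = Ki/n = 1.28·0.001786/0.13 = 0.01758 m/d
t = L / v = 339 / 0.01758 = 19280 d

19300 days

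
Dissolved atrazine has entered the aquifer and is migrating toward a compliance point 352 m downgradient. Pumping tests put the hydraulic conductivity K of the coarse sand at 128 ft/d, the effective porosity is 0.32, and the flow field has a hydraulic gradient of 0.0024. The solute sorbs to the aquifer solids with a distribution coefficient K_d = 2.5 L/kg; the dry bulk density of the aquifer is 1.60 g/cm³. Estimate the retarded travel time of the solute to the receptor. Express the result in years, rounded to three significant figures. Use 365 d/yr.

K = 128 ft/d × 0.3048 = 39.01 m/d
Darcy flux q = K·i = 39.01 × 0.0024 = 0.09363 m/d
Seepage velocity v = q / n = 0.09363 / 0.32 = 0.2926 m/d
Retardation R = 1 + ρ_b·K_d/n = 1 + 1.60×2.5/0.32 = 13.50
Contaminant velocity v_c = v/R = 0.2926/13.50 = 0.02167 m/d
t = L/v_c = 352/0.02167 = 16240 d
   = 16240/365 = 44.5 yr

44.5 years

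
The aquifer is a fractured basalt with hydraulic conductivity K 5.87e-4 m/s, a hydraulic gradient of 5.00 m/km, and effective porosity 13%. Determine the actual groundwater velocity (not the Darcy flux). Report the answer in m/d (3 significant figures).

1.95 m/d

K = 5.87e-4 m/s × 86400 s/d = 50.72 m/d
Specific discharge q = 50.72 × 0.0050 = 0.2536 m/d
Seepage velocity v = q / n = 0.2536 / 0.13 = 1.951 m/d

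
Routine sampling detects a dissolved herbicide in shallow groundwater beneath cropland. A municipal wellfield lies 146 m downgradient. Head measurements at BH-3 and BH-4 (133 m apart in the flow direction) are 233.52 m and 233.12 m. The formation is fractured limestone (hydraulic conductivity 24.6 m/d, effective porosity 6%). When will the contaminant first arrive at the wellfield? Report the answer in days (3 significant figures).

118 days

Hydraulic gradient i = (233.52 − 233.12) / 133 = 0.40 / 133 = 0.003008
q = Ki = 24.6 × 0.003008 = 0.07398 m/d
Seepage velocity v = q / n = 0.07398 / 0.06 = 1.233 m/d
t = L / v = 146 / 1.233 = 118.4 d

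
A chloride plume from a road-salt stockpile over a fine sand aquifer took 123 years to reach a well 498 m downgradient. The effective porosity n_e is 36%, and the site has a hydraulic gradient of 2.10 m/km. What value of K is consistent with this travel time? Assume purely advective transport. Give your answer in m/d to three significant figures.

t = 123 years = 44900 d
v = L / t = 498 / 44900 = 0.01109 m/d
K = v · n / i = 0.01109 × 0.36 / 0.0021 = 1.90 m/d

1.90 m/d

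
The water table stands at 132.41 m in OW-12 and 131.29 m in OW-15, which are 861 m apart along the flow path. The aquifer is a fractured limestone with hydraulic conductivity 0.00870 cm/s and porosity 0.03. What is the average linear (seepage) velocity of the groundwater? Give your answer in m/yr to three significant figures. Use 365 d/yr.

Hydraulic gradient i = (132.41 − 131.29) / 861 = 1.12 / 861 = 0.001301
K = 0.00870 cm/s × 864 = 7.517 m/d
Specific discharge q = 7.517 × 0.001301 = 0.009778 m/d
Average linear velocity = 0.009778 / 0.03 = 0.3259 m/d
   = 0.3259 × 365 = 119 m/yr

119 m/yr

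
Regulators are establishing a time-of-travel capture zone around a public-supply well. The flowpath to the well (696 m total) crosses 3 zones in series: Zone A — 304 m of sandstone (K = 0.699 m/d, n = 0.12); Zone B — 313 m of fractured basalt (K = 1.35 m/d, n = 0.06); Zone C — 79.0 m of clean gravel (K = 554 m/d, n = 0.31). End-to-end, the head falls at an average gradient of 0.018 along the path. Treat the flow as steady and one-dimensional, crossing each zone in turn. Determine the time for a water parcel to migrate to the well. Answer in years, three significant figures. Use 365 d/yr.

Continuity: the same q passes through each zone, so ΔH = q·Σ(L_j/K_j) — the zones act as resistances in series.
Σ(L/K) = 304/0.699 + 313/1.35 + 79.0/554 = 434.9 + 231.9 + 0.1426 = 666.9 d
K_eq = L_total / Σ(L/K) = 696 / 666.9 = 1.044 m/d
q = K_eq · i = 1.044 × 0.018 = 0.01879 m/d (same in every zone)
Zone A: v = q/n = 0.01879/0.12 = 0.1565 m/d → t_A = 304/0.1565 = 1942 d
Zone B: v = q/n = 0.01879/0.06 = 0.3131 m/d → t_B = 313/0.3131 = 999.7 d
Zone C: v = q/n = 0.01879/0.31 = 0.06060 m/d → t_C = 79.0/0.06060 = 1304 d
Total t = 1942 + 999.7 + 1304 = 4245 d
   = 4245 / 365 = 11.6 yr

11.6 years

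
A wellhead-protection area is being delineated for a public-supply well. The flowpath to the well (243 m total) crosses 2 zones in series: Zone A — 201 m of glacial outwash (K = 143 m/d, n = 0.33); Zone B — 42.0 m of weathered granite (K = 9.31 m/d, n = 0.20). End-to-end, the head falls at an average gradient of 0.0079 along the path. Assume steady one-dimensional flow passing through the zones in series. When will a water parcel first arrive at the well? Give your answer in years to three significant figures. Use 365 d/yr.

Continuity: the same q passes through each zone, so ΔH = q·Σ(L_j/K_j) — the zones act as resistances in series.
Σ(L/K) = 201/143 + 42.0/9.31 = 1.406 + 4.511 = 5.917 d
K_eq = L_total / Σ(L/K) = 243 / 5.917 = 41.07 m/d
q = K_eq · i = 41.07 × 0.0079 = 0.3244 m/d (same in every zone)
Zone A: v = q/n = 0.3244/0.33 = 0.9832 m/d → t_A = 201/0.9832 = 204.4 d
Zone B: v = q/n = 0.3244/0.20 = 1.622 m/d → t_B = 42.0/1.622 = 25.89 d
Total t = 204.4 + 25.89 = 230.3 d
   = 230.3 / 365 = 0.631 yr

0.631 years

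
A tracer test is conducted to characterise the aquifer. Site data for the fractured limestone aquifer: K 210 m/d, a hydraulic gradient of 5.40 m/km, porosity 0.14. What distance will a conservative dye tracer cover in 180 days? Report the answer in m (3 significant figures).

Darcy flux q = K·i = 210 × 0.0054 = 1.134 m/d
Seepage velocity v = q / n = 1.134 / 0.14 = 8.100 m/d
L = v × T = 8.100 × 180 = 1458 m

1460 m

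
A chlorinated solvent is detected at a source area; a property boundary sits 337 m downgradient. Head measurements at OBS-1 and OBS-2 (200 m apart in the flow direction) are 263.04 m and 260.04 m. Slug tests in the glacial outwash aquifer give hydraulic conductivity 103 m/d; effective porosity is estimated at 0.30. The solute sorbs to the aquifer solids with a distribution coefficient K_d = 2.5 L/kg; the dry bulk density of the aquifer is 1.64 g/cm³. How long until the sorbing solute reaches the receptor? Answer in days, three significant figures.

960 days

Hydraulic gradient i = (263.04 − 260.04) / 200 = 3.00 / 200 = 0.01500
Specific discharge q = 103 × 0.01500 = 1.545 m/d
Average linear velocity = 1.545 / 0.30 = 5.150 m/d
Retardation R = 1 + ρ_b·K_d/n = 1 + 1.64×2.5/0.30 = 14.67
Contaminant velocity v_c = v/R = 5.150/14.67 = 0.3511 m/d
t = L/v_c = 337/0.3511 = 959.7 d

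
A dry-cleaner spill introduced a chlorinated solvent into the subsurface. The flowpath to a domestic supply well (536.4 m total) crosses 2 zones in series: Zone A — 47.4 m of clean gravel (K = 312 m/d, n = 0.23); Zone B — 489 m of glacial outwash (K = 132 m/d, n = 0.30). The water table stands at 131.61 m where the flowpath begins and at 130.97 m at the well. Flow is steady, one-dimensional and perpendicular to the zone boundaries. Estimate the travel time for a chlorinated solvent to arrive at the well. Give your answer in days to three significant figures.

Total head drop ΔH = 131.61 − 130.97 = 0.64 m
Continuity: the same q passes through each zone, so ΔH = q·Σ(L_j/K_j) — the zones act as resistances in series.
Σ(L/K) = 47.4/312 + 489/132 = 0.1519 + 3.705 = 3.856 d
q = ΔH / Σ(L/K) = 0.64 / 3.856 = 0.1660 m/d (same in every zone)
Zone A: v = q/n = 0.1660/0.23 = 0.7215 m/d → t_A = 47.4/0.7215 = 65.69 d
Zone B: v = q/n = 0.1660/0.30 = 0.5532 m/d → t_B = 489/0.5532 = 884.0 d
Total t = 65.69 + 884.0 = 949.7 d

950 days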